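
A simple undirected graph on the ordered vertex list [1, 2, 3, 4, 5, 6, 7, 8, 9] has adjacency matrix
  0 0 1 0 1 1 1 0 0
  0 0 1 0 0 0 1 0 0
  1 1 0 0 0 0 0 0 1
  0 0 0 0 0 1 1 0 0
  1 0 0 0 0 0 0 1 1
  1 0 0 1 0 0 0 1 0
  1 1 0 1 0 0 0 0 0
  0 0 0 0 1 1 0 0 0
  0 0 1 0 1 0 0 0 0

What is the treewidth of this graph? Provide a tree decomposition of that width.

Treewidth 3.
Bags: B1 = {4, 5, 6, 8}  B2 = {1, 4, 5, 6}  B3 = {1, 4, 5, 7}  B4 = {1, 5, 7, 9}  B5 = {1, 3, 7, 9}  B6 = {2, 3, 7, 9}
Tree: B1–B2, B2–B3, B3–B4, B4–B5, B5–B6

Each bag holds 4 vertices, so the decomposition has width 3, which upper-bounds the treewidth. For the lower bound: the 4 vertex sets {4,6,8}, {5}, {1}, {2,3,7,9} are disjoint, each induces a connected subgraph, and every pair is joined by at least one edge of G. Contracting each set to a single vertex therefore yields K_{4} as a minor, and since treewidth is minor-monotone, tw(G) ≥ tw(K_{4}) = 3. Therefore the treewidth is 3.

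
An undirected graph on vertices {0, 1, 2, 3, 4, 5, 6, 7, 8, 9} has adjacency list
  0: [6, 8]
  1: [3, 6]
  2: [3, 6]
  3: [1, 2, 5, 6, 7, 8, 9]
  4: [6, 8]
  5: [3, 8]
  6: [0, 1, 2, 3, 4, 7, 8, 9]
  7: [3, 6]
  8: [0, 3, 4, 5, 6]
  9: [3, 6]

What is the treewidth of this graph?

2

A width-2 tree decomposition is:
Bags: B1 = {3, 6, 9}  B2 = {3, 6, 8}  B3 = {3, 5, 8}  B4 = {3, 6, 7}  B5 = {2, 3, 6}  B6 = {4, 6, 8}  B7 = {0, 6, 8}  B8 = {1, 3, 6}
Tree: B1–B2, B2–B3, B1–B4, B4–B5, B2–B6, B2–B7, B2–B8
The largest bag has 3 vertices, giving width 2; this decomposition certifies tw(G) ≤ 2. On the other hand G contains the 3-clique {3, 5, 8}. A clique must lie in a single bag of any decomposition, so no decomposition can have width below 2. Combining the bounds, tw(G) = 2.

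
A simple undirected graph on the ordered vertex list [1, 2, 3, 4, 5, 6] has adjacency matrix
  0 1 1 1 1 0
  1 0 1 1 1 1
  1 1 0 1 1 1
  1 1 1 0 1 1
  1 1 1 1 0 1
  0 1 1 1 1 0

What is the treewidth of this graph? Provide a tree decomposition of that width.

The largest bag has 5 vertices, giving width 4; this decomposition certifies tw(G) ≤ 4. Conversely, {1, 2, 3, 4, 5} is a clique of size 5, and the vertices of any clique must share a bag in every tree decomposition; so some bag has ≥ 5 vertices and tw(G) ≥ 4. Therefore the treewidth is 4.

Treewidth 4.
One optimal decomposition is:
Bags: B1 = {1, 2, 3, 4, 5}  B2 = {2, 3, 4, 5, 6}
Tree: B1–B2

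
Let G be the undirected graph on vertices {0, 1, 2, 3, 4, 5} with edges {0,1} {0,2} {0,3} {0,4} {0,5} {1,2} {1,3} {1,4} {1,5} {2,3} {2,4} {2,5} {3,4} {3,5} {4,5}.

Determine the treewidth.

5

A width-5 tree decomposition is:
Bags: B1 = {0, 1, 2, 3, 4, 5}
Tree: (single bag)
A single bag containing all 6 vertices is trivially a valid decomposition of width 5. For the lower bound, the 6 vertices {0, 1, 2, 3, 4, 5} are pairwise adjacent, and any tree decomposition puts a clique entirely inside one bag — forcing width ≥ 5. Combining the bounds, tw(G) = 5.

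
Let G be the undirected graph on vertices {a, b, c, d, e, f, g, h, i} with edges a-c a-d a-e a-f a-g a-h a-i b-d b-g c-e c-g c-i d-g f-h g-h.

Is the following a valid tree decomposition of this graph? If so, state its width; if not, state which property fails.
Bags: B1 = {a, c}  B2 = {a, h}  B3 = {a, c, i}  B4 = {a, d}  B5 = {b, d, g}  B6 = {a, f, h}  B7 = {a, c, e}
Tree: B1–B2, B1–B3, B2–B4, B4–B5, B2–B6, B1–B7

No — edge (c,g) lies in no bag.

A tree decomposition must satisfy three properties: every vertex lies in some bag; for every edge, both endpoints lie together in some bag; and for every vertex, the bags containing it form a connected subtree. Here edge (c,g) lies in no bag, so the decomposition is invalid.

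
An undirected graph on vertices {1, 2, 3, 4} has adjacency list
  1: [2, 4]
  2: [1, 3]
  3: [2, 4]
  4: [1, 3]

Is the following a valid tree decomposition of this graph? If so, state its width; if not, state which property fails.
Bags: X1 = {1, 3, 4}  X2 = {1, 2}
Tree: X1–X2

A tree decomposition must satisfy three properties: every vertex lies in some bag; for every edge, both endpoints lie together in some bag; and for every vertex, the bags containing it form a connected subtree. Here edge (3,2) lies in no bag, so the decomposition is invalid.

No — edge (3,2) lies in no bag.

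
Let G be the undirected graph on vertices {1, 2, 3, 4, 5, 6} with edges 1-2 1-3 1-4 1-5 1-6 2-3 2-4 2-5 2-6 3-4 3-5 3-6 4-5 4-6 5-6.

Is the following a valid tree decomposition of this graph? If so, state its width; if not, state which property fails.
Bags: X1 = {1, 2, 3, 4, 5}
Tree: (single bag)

No — vertex 6 appears in no bag.

A tree decomposition must satisfy three properties: every vertex lies in some bag; for every edge, both endpoints lie together in some bag; and for every vertex, the bags containing it form a connected subtree. Here vertex 6 appears in no bag, so the decomposition is invalid.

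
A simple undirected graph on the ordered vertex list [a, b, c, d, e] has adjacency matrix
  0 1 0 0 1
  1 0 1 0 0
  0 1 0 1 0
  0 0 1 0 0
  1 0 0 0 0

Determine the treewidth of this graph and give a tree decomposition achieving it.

The largest bag has 2 vertices, giving width 1; this decomposition certifies tw(G) ≤ 1. Since G has at least one edge (e.g. e–a), it is not an edgeless graph, so tw(G) ≥ 1. The upper and lower bounds meet at 1, so that is the treewidth.

Treewidth 1.
One optimal decomposition is:
Bags: B1 = {a, e}  B2 = {a, b}  B3 = {b, c}  B4 = {c, d}
Tree: B1–B2, B2–B3, B3–B4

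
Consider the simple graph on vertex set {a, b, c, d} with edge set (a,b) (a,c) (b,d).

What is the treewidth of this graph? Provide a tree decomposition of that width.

The largest bag has 2 vertices, giving width 1; this decomposition certifies tw(G) ≤ 1. Any graph with an edge has treewidth ≥ 1, and G has the edge d–b. Combining the bounds, tw(G) = 1.

Treewidth 1.
One optimal decomposition is:
Bags: B1 = {b, d}  B2 = {a, b}  B3 = {a, c}
Tree: B1–B2, B2–B3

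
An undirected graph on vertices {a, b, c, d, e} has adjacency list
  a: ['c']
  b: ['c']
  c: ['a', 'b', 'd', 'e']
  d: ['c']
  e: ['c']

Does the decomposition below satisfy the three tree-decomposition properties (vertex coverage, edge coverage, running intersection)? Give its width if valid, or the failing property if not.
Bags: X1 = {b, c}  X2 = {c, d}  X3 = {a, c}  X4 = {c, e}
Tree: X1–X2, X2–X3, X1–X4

Checking the three conditions: (i) the bags cover all of {a, b, c, d, e}; (ii) for each edge, some bag contains both endpoints; (iii) the bags containing any fixed vertex form a subtree. All hold, so the decomposition is valid with width 2 − 1 = 1.

Yes; width 1.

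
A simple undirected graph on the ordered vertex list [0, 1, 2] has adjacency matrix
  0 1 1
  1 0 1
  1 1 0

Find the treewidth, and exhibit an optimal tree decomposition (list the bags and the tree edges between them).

With just one bag of size 3, the width is 3 − 1 = 2, so tw(G) ≤ 2. On the other hand G contains the 3-clique {0, 1, 2}. A clique must lie in a single bag of any decomposition, so no decomposition can have width below 2. Combining the bounds, tw(G) = 2.

Treewidth 2.
Bags: B1 = {0, 1, 2}
Tree: (single bag)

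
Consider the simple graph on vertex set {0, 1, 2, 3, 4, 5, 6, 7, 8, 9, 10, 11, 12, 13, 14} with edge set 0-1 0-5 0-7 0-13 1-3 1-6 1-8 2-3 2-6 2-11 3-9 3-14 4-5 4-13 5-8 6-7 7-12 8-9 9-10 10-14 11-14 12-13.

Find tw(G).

3

A width-3 tree decomposition is:
Bags: B1 = {4, 5, 12, 13}  B2 = {0, 5, 12, 13}  B3 = {0, 5, 7, 12}  B4 = {0, 5, 7, 8}  B5 = {0, 1, 7, 8}  B6 = {1, 6, 7, 8}  B7 = {1, 6, 8, 9}  B8 = {1, 3, 6, 9}  B9 = {2, 3, 6, 9}  B10 = {2, 3, 9, 10}  B11 = {2, 3, 10, 14}  B12 = {2, 10, 11, 14}
Tree: B1–B2, B2–B3, B3–B4, B4–B5, B5–B6, B6–B7, B7–B8, B8–B9, B9–B10, B10–B11, B11–B12
The largest bag has 4 vertices, giving width 3; this decomposition certifies tw(G) ≤ 3. For the lower bound: the 4 vertex sets {4,12,13}, {5}, {0}, {1,6,7,8} are disjoint, each induces a connected subgraph, and every pair is joined by at least one edge of G. Contracting each set to a single vertex therefore yields K_{4} as a minor, and since treewidth is minor-monotone, tw(G) ≥ tw(K_{4}) = 3. Combining the bounds, tw(G) = 3.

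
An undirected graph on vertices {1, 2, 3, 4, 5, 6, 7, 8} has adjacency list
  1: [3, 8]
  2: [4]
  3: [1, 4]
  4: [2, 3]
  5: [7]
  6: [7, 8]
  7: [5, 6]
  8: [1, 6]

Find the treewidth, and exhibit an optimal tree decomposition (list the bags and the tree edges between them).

The largest bag has 2 vertices, giving width 1; this decomposition certifies tw(G) ≤ 1. Since G has at least one edge (e.g. 5–7), it is not an edgeless graph, so tw(G) ≥ 1. Combining the bounds, tw(G) = 1.

Treewidth 1.
Bags: B1 = {5, 7}  B2 = {6, 7}  B3 = {6, 8}  B4 = {1, 8}  B5 = {1, 3}  B6 = {3, 4}  B7 = {2, 4}
Tree: B1–B2, B2–B3, B3–B4, B4–B5, B5–B6, B6–B7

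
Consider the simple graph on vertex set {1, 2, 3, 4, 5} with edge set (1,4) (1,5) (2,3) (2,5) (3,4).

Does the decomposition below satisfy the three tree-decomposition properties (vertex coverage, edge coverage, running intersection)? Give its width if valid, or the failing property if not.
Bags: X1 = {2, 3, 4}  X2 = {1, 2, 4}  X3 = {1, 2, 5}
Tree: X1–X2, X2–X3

Yes; width 2.

Vertex coverage: the bags together contain {1, 2, 3, 4, 5}, the full vertex set. Edge coverage: each edge of G has both endpoints in at least one bag. Running intersection: for every vertex, the bags containing it form a connected subtree. All three properties hold, so this is a valid tree decomposition of width max|bag| − 1 = 2, and hence tw(G) ≤ 2.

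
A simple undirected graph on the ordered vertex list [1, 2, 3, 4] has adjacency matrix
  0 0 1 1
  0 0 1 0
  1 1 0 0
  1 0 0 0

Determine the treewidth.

1

A width-1 tree decomposition is:
Bags: B1 = {2, 3}  B2 = {1, 3}  B3 = {1, 4}
Tree: B1–B2, B2–B3
The largest bag has 2 vertices, giving width 1; this decomposition certifies tw(G) ≤ 1. G has an edge, so its treewidth is at least 1. Combining the bounds, tw(G) = 1.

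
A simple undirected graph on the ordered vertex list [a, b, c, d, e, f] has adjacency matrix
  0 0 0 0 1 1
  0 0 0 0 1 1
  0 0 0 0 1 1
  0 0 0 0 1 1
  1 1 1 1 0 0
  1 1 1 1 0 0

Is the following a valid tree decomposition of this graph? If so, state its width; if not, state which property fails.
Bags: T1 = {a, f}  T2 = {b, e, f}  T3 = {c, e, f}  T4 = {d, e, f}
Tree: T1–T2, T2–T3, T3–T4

A tree decomposition must satisfy three properties: every vertex lies in some bag; for every edge, both endpoints lie together in some bag; and for every vertex, the bags containing it form a connected subtree. Here edge (e,a) lies in no bag, so the decomposition is invalid.

No — edge (e,a) lies in no bag.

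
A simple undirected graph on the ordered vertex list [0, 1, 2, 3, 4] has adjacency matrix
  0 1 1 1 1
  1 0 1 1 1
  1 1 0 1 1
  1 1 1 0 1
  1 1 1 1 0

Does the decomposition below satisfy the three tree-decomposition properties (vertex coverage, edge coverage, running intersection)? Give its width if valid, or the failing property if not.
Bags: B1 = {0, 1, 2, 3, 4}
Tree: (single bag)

Yes; width 4.

Vertex coverage: the bags together contain {0, 1, 2, 3, 4}, the full vertex set. Edge coverage: each edge of G has both endpoints in at least one bag. Running intersection: for every vertex, the bags containing it form a connected subtree. All three properties hold, so this is a valid tree decomposition of width max|bag| − 1 = 4, and hence tw(G) ≤ 4.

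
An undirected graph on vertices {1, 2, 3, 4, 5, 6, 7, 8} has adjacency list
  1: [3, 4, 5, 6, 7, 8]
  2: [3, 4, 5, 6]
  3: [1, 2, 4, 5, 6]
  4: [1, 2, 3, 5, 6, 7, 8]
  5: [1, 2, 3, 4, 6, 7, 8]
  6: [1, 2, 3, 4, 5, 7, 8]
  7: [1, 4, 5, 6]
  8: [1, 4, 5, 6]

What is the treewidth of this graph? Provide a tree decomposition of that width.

Treewidth 4.
One optimal decomposition is:
Bags: B1 = {1, 4, 5, 6, 8}  B2 = {1, 4, 5, 6, 7}  B3 = {1, 3, 4, 5, 6}  B4 = {2, 3, 4, 5, 6}
Tree: B1–B2, B1–B3, B3–B4

Every bag has size at most 5, so the width is 5 − 1 = 4 and tw(G) ≤ 4. Conversely, {1, 4, 5, 6, 8} is a clique of size 5, and the vertices of any clique must share a bag in every tree decomposition; so some bag has ≥ 5 vertices and tw(G) ≥ 4. Hence tw(G) = 4 exactly.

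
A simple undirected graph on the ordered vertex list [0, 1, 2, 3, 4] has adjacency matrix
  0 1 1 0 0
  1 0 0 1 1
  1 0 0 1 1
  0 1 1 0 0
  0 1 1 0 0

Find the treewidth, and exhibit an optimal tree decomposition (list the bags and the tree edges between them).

Treewidth 2.
Bags: B1 = {1, 2, 4}  B2 = {0, 1, 2}  B3 = {1, 2, 3}
Tree: B1–B2, B2–B3

Each bag holds 3 vertices, so the decomposition has width 2, which upper-bounds the treewidth. For the lower bound, G contains the cycle 1–4–2–0–1, so G is not a forest; only forests have treewidth ≤ 1, hence tw(G) ≥ 2. Hence tw(G) = 2 exactly.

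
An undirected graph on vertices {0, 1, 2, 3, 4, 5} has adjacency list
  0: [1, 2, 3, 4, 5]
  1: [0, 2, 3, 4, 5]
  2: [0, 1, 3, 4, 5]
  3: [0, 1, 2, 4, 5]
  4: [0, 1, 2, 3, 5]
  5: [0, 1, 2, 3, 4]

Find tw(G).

5

A width-5 tree decomposition is:
Bags: B1 = {0, 1, 2, 3, 4, 5}
Tree: (single bag)
A single bag containing all 6 vertices is trivially a valid decomposition of width 5. Conversely, {0, 1, 2, 3, 4, 5} is a clique of size 6, and the vertices of any clique must share a bag in every tree decomposition; so some bag has ≥ 6 vertices and tw(G) ≥ 5. Combining the bounds, tw(G) = 5.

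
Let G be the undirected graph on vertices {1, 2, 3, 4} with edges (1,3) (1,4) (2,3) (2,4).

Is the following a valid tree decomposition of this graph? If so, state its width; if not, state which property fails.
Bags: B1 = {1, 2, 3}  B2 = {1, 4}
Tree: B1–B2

No — edge (2,4) lies in no bag.

A tree decomposition must satisfy three properties: every vertex lies in some bag; for every edge, both endpoints lie together in some bag; and for every vertex, the bags containing it form a connected subtree. Here edge (2,4) lies in no bag, so the decomposition is invalid.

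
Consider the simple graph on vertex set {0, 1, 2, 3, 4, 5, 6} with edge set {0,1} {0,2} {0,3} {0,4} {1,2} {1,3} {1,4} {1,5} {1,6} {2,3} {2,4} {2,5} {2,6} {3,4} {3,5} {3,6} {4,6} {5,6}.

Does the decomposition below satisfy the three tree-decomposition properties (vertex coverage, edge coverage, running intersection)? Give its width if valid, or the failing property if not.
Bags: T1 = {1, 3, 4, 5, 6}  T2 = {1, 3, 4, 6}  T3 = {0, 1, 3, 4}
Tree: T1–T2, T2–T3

No — vertex 2 appears in no bag.

A tree decomposition must satisfy three properties: every vertex lies in some bag; for every edge, both endpoints lie together in some bag; and for every vertex, the bags containing it form a connected subtree. Here vertex 2 appears in no bag, so the decomposition is invalid.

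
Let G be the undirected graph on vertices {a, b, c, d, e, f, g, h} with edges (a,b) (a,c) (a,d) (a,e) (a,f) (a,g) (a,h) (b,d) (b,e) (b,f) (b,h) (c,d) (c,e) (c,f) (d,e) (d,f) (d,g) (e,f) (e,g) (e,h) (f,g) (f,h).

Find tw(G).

A width-4 tree decomposition is:
Bags: B1 = {a, b, d, e, f}  B2 = {a, c, d, e, f}  B3 = {a, d, e, f, g}  B4 = {a, b, e, f, h}
Tree: B1–B2, B2–B3, B1–B4
The largest bag has 5 vertices, giving width 4; this decomposition certifies tw(G) ≤ 4. Conversely, {a, d, e, f, g} is a clique of size 5, and the vertices of any clique must share a bag in every tree decomposition; so some bag has ≥ 5 vertices and tw(G) ≥ 4. Hence tw(G) = 4 exactly.

4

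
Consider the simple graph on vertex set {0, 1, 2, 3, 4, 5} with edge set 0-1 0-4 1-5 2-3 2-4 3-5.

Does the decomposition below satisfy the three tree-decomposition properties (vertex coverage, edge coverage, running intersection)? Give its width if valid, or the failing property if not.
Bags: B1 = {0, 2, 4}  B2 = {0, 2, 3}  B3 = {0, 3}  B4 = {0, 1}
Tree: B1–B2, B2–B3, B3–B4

A tree decomposition must satisfy three properties: every vertex lies in some bag; for every edge, both endpoints lie together in some bag; and for every vertex, the bags containing it form a connected subtree. Here vertex 5 appears in no bag, so the decomposition is invalid.

No — vertex 5 appears in no bag.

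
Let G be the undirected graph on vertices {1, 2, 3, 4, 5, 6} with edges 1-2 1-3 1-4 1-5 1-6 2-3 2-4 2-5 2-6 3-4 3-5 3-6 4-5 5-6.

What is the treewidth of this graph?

A width-4 tree decomposition is:
Bags: B1 = {1, 2, 3, 4, 5}  B2 = {1, 2, 3, 5, 6}
Tree: B1–B2
Every bag has size at most 5, so the width is 5 − 1 = 4 and tw(G) ≤ 4. For the lower bound, the 5 vertices {1, 2, 3, 4, 5} are pairwise adjacent, and any tree decomposition puts a clique entirely inside one bag — forcing width ≥ 4. The upper and lower bounds meet at 4, so that is the treewidth.

4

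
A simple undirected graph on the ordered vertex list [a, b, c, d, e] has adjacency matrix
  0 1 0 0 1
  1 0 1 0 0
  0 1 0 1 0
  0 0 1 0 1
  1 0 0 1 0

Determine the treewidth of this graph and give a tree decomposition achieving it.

Treewidth 2.
Bags: B1 = {c, d, e}  B2 = {a, c, e}  B3 = {a, b, c}
Tree: B1–B2, B2–B3

Each bag holds 3 vertices, so the decomposition has width 2, which upper-bounds the treewidth. The edges c–d–e–a–b–c form a cycle, so G is not a tree and its treewidth is at least 2. The upper and lower bounds meet at 2, so that is the treewidth.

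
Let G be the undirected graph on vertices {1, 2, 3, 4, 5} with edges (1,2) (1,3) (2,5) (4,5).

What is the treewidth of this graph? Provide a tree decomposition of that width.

Each bag holds 2 vertices, so the decomposition has width 1, which upper-bounds the treewidth. G has an edge, so its treewidth is at least 1. Combining the bounds, tw(G) = 1.

Treewidth 1.
One optimal decomposition is:
Bags: B1 = {4, 5}  B2 = {2, 5}  B3 = {1, 2}  B4 = {1, 3}
Tree: B1–B2, B2–B3, B3–B4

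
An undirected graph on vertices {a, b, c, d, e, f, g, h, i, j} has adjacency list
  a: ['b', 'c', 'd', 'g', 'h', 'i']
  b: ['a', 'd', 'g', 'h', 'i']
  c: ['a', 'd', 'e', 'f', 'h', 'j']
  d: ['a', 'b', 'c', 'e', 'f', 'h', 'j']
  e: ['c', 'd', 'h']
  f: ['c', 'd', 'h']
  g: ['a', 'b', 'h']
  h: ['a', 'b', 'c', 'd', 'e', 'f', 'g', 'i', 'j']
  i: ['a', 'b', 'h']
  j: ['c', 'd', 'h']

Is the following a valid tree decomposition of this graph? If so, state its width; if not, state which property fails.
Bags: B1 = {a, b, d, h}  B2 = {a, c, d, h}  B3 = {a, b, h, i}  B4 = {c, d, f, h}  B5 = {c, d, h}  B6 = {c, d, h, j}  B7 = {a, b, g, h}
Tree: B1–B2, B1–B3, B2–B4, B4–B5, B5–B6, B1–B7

A tree decomposition must satisfy three properties: every vertex lies in some bag; for every edge, both endpoints lie together in some bag; and for every vertex, the bags containing it form a connected subtree. Here vertex e appears in no bag, so the decomposition is invalid.

No — vertex e appears in no bag.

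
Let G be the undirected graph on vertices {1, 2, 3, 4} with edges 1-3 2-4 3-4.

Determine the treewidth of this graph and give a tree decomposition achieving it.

Every bag has size at most 2, so the width is 2 − 1 = 1 and tw(G) ≤ 1. Since G has at least one edge (e.g. 1–3), it is not an edgeless graph, so tw(G) ≥ 1. The upper and lower bounds meet at 1, so that is the treewidth.

Treewidth 1.
Bags: B1 = {1, 3}  B2 = {3, 4}  B3 = {2, 4}
Tree: B1–B2, B2–B3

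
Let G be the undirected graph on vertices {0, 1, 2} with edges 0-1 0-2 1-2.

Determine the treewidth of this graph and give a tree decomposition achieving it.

A single bag containing all 3 vertices is trivially a valid decomposition of width 2. For the lower bound, the 3 vertices {0, 1, 2} are pairwise adjacent, and any tree decomposition puts a clique entirely inside one bag — forcing width ≥ 2. Hence tw(G) = 2 exactly.

Treewidth 2.
One optimal decomposition is:
Bags: B1 = {0, 1, 2}
Tree: (single bag)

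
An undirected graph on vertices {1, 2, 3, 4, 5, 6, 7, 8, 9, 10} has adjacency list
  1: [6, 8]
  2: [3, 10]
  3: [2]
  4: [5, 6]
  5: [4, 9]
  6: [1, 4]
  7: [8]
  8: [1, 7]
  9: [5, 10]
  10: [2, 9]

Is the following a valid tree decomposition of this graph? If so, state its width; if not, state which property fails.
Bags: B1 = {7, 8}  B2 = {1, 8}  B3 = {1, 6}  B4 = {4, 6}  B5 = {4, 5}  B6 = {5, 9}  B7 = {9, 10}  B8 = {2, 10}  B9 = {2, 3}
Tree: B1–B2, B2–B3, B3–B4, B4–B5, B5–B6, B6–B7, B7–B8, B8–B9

Checking the three conditions: (i) the bags cover all of {1, 2, 3, 4, 5, 6, 7, 8, 9, 10}; (ii) for each edge, some bag contains both endpoints; (iii) the bags containing any fixed vertex form a subtree. All hold, so the decomposition is valid with width 2 − 1 = 1.

Yes; width 1.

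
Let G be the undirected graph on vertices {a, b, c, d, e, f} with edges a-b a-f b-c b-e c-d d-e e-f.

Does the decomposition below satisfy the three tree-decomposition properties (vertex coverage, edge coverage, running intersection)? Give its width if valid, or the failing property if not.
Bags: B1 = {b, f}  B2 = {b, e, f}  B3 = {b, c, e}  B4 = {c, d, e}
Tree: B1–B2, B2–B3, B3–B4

No — vertex a appears in no bag.

A tree decomposition must satisfy three properties: every vertex lies in some bag; for every edge, both endpoints lie together in some bag; and for every vertex, the bags containing it form a connected subtree. Here vertex a appears in no bag, so the decomposition is invalid.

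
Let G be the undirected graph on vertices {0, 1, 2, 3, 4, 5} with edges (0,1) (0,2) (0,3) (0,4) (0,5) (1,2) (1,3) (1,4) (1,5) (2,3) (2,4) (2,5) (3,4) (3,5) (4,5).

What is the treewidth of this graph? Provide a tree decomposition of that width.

Treewidth 5.
Bags: B1 = {0, 1, 2, 3, 4, 5}
Tree: (single bag)

With just one bag of size 6, the width is 6 − 1 = 5, so tw(G) ≤ 5. On the other hand G contains the 6-clique {0, 1, 2, 3, 4, 5}. A clique must lie in a single bag of any decomposition, so no decomposition can have width below 5. The upper and lower bounds meet at 5, so that is the treewidth.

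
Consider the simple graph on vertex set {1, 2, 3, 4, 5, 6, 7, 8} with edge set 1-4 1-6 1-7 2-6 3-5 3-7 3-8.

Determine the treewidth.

A width-1 tree decomposition is:
Bags: B1 = {3, 7}  B2 = {1, 7}  B3 = {1, 4}  B4 = {3, 5}  B5 = {1, 6}  B6 = {3, 8}  B7 = {2, 6}
Tree: B1–B2, B2–B3, B1–B4, B3–B5, B4–B6, B5–B7
Each bag holds 2 vertices, so the decomposition has width 1, which upper-bounds the treewidth. Any graph with an edge has treewidth ≥ 1, and G has the edge 7–3. Hence tw(G) = 1 exactly.

1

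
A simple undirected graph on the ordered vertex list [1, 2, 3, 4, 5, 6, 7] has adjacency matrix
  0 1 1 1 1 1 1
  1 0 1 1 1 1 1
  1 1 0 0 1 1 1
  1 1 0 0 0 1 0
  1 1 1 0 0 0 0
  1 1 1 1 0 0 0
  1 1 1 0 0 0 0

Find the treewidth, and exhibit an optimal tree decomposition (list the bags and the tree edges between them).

Treewidth 3.
One optimal decomposition is:
Bags: B1 = {1, 2, 3, 6}  B2 = {1, 2, 4, 6}  B3 = {1, 2, 3, 7}  B4 = {1, 2, 3, 5}
Tree: B1–B2, B1–B3, B3–B4

Each bag holds 4 vertices, so the decomposition has width 3, which upper-bounds the treewidth. On the other hand G contains the 4-clique {1, 2, 3, 5}. A clique must lie in a single bag of any decomposition, so no decomposition can have width below 3. Hence tw(G) = 3 exactly.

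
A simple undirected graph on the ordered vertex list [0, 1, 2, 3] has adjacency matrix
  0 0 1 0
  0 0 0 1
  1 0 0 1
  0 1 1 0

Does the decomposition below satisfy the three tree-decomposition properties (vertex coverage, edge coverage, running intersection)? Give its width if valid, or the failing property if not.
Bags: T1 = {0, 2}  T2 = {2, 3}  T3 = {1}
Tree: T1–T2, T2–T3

A tree decomposition must satisfy three properties: every vertex lies in some bag; for every edge, both endpoints lie together in some bag; and for every vertex, the bags containing it form a connected subtree. Here edge (3,1) lies in no bag, so the decomposition is invalid.

No — edge (3,1) lies in no bag.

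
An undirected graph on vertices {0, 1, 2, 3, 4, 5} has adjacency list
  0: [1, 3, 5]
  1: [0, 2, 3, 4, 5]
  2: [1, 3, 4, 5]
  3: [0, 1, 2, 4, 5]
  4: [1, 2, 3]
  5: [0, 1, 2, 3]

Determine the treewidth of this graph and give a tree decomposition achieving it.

Every bag has size at most 4, so the width is 4 − 1 = 3 and tw(G) ≤ 3. For the lower bound, the 4 vertices {0, 1, 3, 5} are pairwise adjacent, and any tree decomposition puts a clique entirely inside one bag — forcing width ≥ 3. Hence tw(G) = 3 exactly.

Treewidth 3.
Bags: B1 = {1, 2, 3, 4}  B2 = {1, 2, 3, 5}  B3 = {0, 1, 3, 5}
Tree: B1–B2, B2–B3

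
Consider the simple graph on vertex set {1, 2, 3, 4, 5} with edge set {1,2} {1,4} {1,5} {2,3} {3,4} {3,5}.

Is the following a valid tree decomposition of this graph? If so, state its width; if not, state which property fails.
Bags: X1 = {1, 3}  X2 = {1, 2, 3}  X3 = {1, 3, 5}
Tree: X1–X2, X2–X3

A tree decomposition must satisfy three properties: every vertex lies in some bag; for every edge, both endpoints lie together in some bag; and for every vertex, the bags containing it form a connected subtree. Here vertex 4 appears in no bag, so the decomposition is invalid.

No — vertex 4 appears in no bag.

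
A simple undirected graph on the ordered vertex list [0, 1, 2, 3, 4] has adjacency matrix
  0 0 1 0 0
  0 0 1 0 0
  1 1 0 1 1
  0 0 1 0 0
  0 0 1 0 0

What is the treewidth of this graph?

A width-1 tree decomposition is:
Bags: B1 = {0, 2}  B2 = {1, 2}  B3 = {2, 3}  B4 = {2, 4}
Tree: B1–B2, B2–B3, B2–B4
The largest bag has 2 vertices, giving width 1; this decomposition certifies tw(G) ≤ 1. Any graph with an edge has treewidth ≥ 1, and G has the edge 0–2. The upper and lower bounds meet at 1, so that is the treewidth.

1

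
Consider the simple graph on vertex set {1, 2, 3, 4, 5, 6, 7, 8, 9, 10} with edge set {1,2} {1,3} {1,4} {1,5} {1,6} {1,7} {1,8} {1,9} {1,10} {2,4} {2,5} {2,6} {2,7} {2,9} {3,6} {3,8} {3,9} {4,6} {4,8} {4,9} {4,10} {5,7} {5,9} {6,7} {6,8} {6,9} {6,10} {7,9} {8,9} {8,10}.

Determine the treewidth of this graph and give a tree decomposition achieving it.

Each bag holds 5 vertices, so the decomposition has width 4, which upper-bounds the treewidth. Conversely, {1, 2, 5, 7, 9} is a clique of size 5, and the vertices of any clique must share a bag in every tree decomposition; so some bag has ≥ 5 vertices and tw(G) ≥ 4. Hence tw(G) = 4 exactly.

Treewidth 4.
One such decomposition:
Bags: B1 = {1, 2, 4, 6, 9}  B2 = {1, 2, 6, 7, 9}  B3 = {1, 2, 5, 7, 9}  B4 = {1, 4, 6, 8, 9}  B5 = {1, 3, 6, 8, 9}  B6 = {1, 4, 6, 8, 10}
Tree: B1–B2, B2–B3, B1–B4, B4–B5, B4–B6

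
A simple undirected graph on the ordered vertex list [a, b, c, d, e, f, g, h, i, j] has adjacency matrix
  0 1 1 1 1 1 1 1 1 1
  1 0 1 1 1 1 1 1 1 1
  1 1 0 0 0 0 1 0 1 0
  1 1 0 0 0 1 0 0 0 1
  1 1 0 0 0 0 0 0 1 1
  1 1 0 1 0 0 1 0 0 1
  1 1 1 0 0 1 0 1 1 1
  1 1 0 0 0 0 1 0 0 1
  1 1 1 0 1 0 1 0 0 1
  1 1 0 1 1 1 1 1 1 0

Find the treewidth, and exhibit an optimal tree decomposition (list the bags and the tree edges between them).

Treewidth 4.
One optimal decomposition is:
Bags: B1 = {a, b, g, h, j}  B2 = {a, b, g, i, j}  B3 = {a, b, c, g, i}  B4 = {a, b, f, g, j}  B5 = {a, b, e, i, j}  B6 = {a, b, d, f, j}
Tree: B1–B2, B2–B3, B2–B4, B2–B5, B4–B6

Every bag has size at most 5, so the width is 5 − 1 = 4 and tw(G) ≤ 4. For the lower bound, the 5 vertices {a, b, d, f, j} are pairwise adjacent, and any tree decomposition puts a clique entirely inside one bag — forcing width ≥ 4. Hence tw(G) = 4 exactly.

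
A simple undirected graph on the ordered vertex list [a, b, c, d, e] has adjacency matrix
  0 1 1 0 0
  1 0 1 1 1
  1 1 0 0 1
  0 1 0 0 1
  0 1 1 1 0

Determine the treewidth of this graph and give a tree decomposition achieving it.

Every bag has size at most 3, so the width is 3 − 1 = 2 and tw(G) ≤ 2. Conversely, {b, d, e} is a clique of size 3, and the vertices of any clique must share a bag in every tree decomposition; so some bag has ≥ 3 vertices and tw(G) ≥ 2. The upper and lower bounds meet at 2, so that is the treewidth.

Treewidth 2.
Bags: B1 = {a, b, c}  B2 = {b, c, e}  B3 = {b, d, e}
Tree: B1–B2, B2–B3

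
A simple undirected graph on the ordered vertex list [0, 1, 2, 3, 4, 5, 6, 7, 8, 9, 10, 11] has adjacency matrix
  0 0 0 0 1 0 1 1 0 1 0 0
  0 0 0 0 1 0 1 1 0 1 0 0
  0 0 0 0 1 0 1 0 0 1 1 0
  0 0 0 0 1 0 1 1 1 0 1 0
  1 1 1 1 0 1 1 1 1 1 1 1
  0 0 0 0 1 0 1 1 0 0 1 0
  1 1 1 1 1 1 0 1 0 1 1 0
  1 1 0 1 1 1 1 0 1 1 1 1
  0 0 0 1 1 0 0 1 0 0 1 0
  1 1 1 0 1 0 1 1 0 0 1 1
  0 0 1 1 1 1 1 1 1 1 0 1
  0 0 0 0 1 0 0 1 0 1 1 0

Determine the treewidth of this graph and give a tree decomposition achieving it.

Every bag has size at most 5, so the width is 5 − 1 = 4 and tw(G) ≤ 4. Conversely, {2, 4, 6, 9, 10} is a clique of size 5, and the vertices of any clique must share a bag in every tree decomposition; so some bag has ≥ 5 vertices and tw(G) ≥ 4. The upper and lower bounds meet at 4, so that is the treewidth.

Treewidth 4.
One optimal decomposition is:
Bags: B1 = {1, 4, 6, 7, 9}  B2 = {4, 6, 7, 9, 10}  B3 = {2, 4, 6, 9, 10}  B4 = {0, 4, 6, 7, 9}  B5 = {3, 4, 6, 7, 10}  B6 = {4, 7, 9, 10, 11}  B7 = {3, 4, 7, 8, 10}  B8 = {4, 5, 6, 7, 10}
Tree: B1–B2, B2–B3, B2–B4, B2–B5, B2–B6, B5–B7, B5–B8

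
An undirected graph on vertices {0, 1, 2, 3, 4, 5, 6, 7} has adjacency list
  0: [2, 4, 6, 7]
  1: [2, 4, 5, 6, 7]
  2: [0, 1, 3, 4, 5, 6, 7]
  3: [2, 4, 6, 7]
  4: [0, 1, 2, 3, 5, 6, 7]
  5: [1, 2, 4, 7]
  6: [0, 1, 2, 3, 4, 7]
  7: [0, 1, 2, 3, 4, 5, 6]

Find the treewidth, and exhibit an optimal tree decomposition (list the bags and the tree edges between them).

Treewidth 4.
One optimal decomposition is:
Bags: B1 = {2, 3, 4, 6, 7}  B2 = {1, 2, 4, 6, 7}  B3 = {0, 2, 4, 6, 7}  B4 = {1, 2, 4, 5, 7}
Tree: B1–B2, B2–B3, B2–B4

The largest bag has 5 vertices, giving width 4; this decomposition certifies tw(G) ≤ 4. On the other hand G contains the 5-clique {1, 2, 4, 5, 7}. A clique must lie in a single bag of any decomposition, so no decomposition can have width below 4. The upper and lower bounds meet at 4, so that is the treewidth.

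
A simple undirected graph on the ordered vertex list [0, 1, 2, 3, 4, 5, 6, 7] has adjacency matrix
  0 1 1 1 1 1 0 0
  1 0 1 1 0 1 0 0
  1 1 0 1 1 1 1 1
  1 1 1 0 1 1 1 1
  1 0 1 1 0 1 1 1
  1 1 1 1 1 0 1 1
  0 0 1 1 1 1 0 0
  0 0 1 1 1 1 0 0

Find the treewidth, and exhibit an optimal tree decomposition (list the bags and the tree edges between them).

Treewidth 4.
One optimal decomposition is:
Bags: B1 = {0, 1, 2, 3, 5}  B2 = {0, 2, 3, 4, 5}  B3 = {2, 3, 4, 5, 6}  B4 = {2, 3, 4, 5, 7}
Tree: B1–B2, B2–B3, B3–B4

Every bag has size at most 5, so the width is 5 − 1 = 4 and tw(G) ≤ 4. On the other hand G contains the 5-clique {0, 1, 2, 3, 5}. A clique must lie in a single bag of any decomposition, so no decomposition can have width below 4. Combining the bounds, tw(G) = 4.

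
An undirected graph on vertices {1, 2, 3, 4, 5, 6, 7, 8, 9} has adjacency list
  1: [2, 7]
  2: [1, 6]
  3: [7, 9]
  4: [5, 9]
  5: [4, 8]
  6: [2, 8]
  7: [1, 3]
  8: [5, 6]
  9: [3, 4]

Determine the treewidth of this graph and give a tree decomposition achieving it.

The largest bag has 3 vertices, giving width 2; this decomposition certifies tw(G) ≤ 2. Since 7–3–9–4–5–8–6–2–1–7 is a cycle in G, G is not acyclic. Forests are exactly the graphs of treewidth ≤ 1, so tw(G) ≥ 2. Therefore the treewidth is 2.

Treewidth 2.
Bags: B1 = {3, 7, 9}  B2 = {4, 7, 9}  B3 = {4, 5, 7}  B4 = {5, 7, 8}  B5 = {6, 7, 8}  B6 = {2, 6, 7}  B7 = {1, 2, 7}
Tree: B1–B2, B2–B3, B3–B4, B4–B5, B5–B6, B6–B7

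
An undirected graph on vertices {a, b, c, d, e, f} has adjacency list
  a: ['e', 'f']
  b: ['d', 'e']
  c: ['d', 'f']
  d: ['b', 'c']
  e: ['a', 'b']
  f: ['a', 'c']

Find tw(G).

2

A width-2 tree decomposition is:
Bags: B1 = {b, c, d}  B2 = {b, c, f}  B3 = {a, b, f}  B4 = {a, b, e}
Tree: B1–B2, B2–B3, B3–B4
Each bag holds 3 vertices, so the decomposition has width 2, which upper-bounds the treewidth. The edges b–d–c–f–a–e–b form a cycle, so G is not a tree and its treewidth is at least 2. The upper and lower bounds meet at 2, so that is the treewidth.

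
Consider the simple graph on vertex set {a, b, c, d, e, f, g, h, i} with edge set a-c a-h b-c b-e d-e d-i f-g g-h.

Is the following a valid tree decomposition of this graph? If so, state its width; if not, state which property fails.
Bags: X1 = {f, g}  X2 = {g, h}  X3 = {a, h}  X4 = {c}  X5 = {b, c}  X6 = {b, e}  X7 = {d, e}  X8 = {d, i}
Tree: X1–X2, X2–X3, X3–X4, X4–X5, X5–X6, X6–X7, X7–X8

A tree decomposition must satisfy three properties: every vertex lies in some bag; for every edge, both endpoints lie together in some bag; and for every vertex, the bags containing it form a connected subtree. Here edge (a,c) lies in no bag, so the decomposition is invalid.

No — edge (a,c) lies in no bag.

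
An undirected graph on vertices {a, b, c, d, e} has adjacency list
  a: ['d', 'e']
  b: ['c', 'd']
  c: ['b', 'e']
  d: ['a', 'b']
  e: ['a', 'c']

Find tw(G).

A width-2 tree decomposition is:
Bags: B1 = {a, b, d}  B2 = {a, b, c}  B3 = {a, c, e}
Tree: B1–B2, B2–B3
Each bag holds 3 vertices, so the decomposition has width 2, which upper-bounds the treewidth. Since a–d–b–c–e–a is a cycle in G, G is not acyclic. Forests are exactly the graphs of treewidth ≤ 1, so tw(G) ≥ 2. Therefore the treewidth is 2.

2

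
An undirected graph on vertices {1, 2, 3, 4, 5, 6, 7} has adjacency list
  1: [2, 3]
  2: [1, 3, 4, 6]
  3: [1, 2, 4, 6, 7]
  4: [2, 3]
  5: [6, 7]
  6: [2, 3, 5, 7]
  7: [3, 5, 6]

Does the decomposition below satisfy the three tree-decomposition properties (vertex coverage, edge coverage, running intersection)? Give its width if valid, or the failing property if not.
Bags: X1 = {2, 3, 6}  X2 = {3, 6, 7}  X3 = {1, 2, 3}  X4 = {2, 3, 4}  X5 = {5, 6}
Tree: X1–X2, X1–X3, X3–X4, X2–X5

A tree decomposition must satisfy three properties: every vertex lies in some bag; for every edge, both endpoints lie together in some bag; and for every vertex, the bags containing it form a connected subtree. Here edge (7,5) lies in no bag, so the decomposition is invalid.

No — edge (7,5) lies in no bag.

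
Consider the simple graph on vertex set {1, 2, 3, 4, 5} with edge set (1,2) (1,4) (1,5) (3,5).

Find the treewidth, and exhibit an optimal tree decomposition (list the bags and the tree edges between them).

Treewidth 1.
One optimal decomposition is:
Bags: B1 = {3, 5}  B2 = {1, 5}  B3 = {1, 2}  B4 = {1, 4}
Tree: B1–B2, B2–B3, B3–B4

Every bag has size at most 2, so the width is 2 − 1 = 1 and tw(G) ≤ 1. G has an edge, so its treewidth is at least 1. Hence tw(G) = 1 exactly.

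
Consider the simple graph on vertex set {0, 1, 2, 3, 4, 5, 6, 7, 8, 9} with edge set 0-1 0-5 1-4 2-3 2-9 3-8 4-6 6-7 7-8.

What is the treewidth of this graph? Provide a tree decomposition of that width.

The largest bag has 2 vertices, giving width 1; this decomposition certifies tw(G) ≤ 1. Any graph with an edge has treewidth ≥ 1, and G has the edge 5–0. Hence tw(G) = 1 exactly.

Treewidth 1.
One optimal decomposition is:
Bags: B1 = {0, 5}  B2 = {0, 1}  B3 = {1, 4}  B4 = {4, 6}  B5 = {6, 7}  B6 = {7, 8}  B7 = {3, 8}  B8 = {2, 3}  B9 = {2, 9}
Tree: B1–B2, B2–B3, B3–B4, B4–B5, B5–B6, B6–B7, B7–B8, B8–B9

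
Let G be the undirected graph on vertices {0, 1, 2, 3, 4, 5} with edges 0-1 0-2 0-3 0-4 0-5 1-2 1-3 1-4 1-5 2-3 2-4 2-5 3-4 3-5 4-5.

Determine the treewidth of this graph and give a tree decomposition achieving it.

Treewidth 5.
One such decomposition:
Bags: B1 = {0, 1, 2, 3, 4, 5}
Tree: (single bag)

A single bag containing all 6 vertices is trivially a valid decomposition of width 5. Conversely, {0, 1, 2, 3, 4, 5} is a clique of size 6, and the vertices of any clique must share a bag in every tree decomposition; so some bag has ≥ 6 vertices and tw(G) ≥ 5. Therefore the treewidth is 5.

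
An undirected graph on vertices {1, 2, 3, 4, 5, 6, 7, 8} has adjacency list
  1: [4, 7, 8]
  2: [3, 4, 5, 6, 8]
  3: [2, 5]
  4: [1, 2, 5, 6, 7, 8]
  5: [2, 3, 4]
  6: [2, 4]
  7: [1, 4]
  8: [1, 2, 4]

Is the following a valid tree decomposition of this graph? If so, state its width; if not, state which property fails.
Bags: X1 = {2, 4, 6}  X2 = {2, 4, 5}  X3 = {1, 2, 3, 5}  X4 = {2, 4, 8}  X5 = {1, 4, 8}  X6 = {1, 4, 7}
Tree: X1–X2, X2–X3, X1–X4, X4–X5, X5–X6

No — bags containing vertex 1 are not connected in the tree.

A tree decomposition must satisfy three properties: every vertex lies in some bag; for every edge, both endpoints lie together in some bag; and for every vertex, the bags containing it form a connected subtree. Here bags containing vertex 1 are not connected in the tree, so the decomposition is invalid.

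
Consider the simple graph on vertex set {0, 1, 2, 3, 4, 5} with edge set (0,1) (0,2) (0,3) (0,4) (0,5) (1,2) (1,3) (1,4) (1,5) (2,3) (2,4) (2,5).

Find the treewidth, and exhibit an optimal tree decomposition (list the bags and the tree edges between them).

Treewidth 3.
One such decomposition:
Bags: B1 = {0, 1, 2, 4}  B2 = {0, 1, 2, 3}  B3 = {0, 1, 2, 5}
Tree: B1–B2, B2–B3

Each bag holds 4 vertices, so the decomposition has width 3, which upper-bounds the treewidth. Conversely, {0, 1, 2, 3} is a clique of size 4, and the vertices of any clique must share a bag in every tree decomposition; so some bag has ≥ 4 vertices and tw(G) ≥ 3. Combining the bounds, tw(G) = 3.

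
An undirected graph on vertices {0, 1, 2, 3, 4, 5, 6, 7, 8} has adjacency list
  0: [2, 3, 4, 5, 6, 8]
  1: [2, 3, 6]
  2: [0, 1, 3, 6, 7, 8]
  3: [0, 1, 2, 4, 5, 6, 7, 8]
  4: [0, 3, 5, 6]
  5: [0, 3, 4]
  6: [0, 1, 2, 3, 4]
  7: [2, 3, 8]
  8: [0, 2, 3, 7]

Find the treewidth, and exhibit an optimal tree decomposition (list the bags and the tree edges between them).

Every bag has size at most 4, so the width is 4 − 1 = 3 and tw(G) ≤ 3. Conversely, {0, 2, 3, 8} is a clique of size 4, and the vertices of any clique must share a bag in every tree decomposition; so some bag has ≥ 4 vertices and tw(G) ≥ 3. Hence tw(G) = 3 exactly.

Treewidth 3.
Bags: B1 = {0, 2, 3, 8}  B2 = {0, 2, 3, 6}  B3 = {0, 3, 4, 6}  B4 = {1, 2, 3, 6}  B5 = {2, 3, 7, 8}  B6 = {0, 3, 4, 5}
Tree: B1–B2, B2–B3, B2–B4, B1–B5, B3–B6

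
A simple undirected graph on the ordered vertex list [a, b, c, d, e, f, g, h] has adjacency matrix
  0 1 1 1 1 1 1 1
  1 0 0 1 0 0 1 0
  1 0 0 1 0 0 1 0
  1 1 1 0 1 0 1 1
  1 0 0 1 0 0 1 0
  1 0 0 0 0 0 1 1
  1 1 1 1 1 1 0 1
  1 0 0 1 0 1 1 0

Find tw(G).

3

A width-3 tree decomposition is:
Bags: B1 = {a, b, d, g}  B2 = {a, d, g, h}  B3 = {a, d, e, g}  B4 = {a, c, d, g}  B5 = {a, f, g, h}
Tree: B1–B2, B1–B3, B2–B4, B2–B5
Each bag holds 4 vertices, so the decomposition has width 3, which upper-bounds the treewidth. For the lower bound, the 4 vertices {a, d, e, g} are pairwise adjacent, and any tree decomposition puts a clique entirely inside one bag — forcing width ≥ 3. The upper and lower bounds meet at 3, so that is the treewidth.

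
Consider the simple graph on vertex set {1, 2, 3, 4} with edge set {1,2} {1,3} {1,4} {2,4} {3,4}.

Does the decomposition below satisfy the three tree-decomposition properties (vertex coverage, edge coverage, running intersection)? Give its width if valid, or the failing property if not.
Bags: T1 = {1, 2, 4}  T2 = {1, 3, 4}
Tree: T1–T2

Yes; width 2.

Vertex coverage: the bags together contain {1, 2, 3, 4}, the full vertex set. Edge coverage: each edge of G has both endpoints in at least one bag. Running intersection: for every vertex, the bags containing it form a connected subtree. All three properties hold, so this is a valid tree decomposition of width max|bag| − 1 = 2, and hence tw(G) ≤ 2.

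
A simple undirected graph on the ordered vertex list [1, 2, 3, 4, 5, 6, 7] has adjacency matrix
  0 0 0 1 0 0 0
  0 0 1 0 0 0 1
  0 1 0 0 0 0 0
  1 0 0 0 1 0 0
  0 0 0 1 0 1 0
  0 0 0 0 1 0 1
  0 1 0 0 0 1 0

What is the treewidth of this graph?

1

A width-1 tree decomposition is:
Bags: B1 = {1, 4}  B2 = {4, 5}  B3 = {5, 6}  B4 = {6, 7}  B5 = {2, 7}  B6 = {2, 3}
Tree: B1–B2, B2–B3, B3–B4, B4–B5, B5–B6
The largest bag has 2 vertices, giving width 1; this decomposition certifies tw(G) ≤ 1. Any graph with an edge has treewidth ≥ 1, and G has the edge 1–4. Hence tw(G) = 1 exactly.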